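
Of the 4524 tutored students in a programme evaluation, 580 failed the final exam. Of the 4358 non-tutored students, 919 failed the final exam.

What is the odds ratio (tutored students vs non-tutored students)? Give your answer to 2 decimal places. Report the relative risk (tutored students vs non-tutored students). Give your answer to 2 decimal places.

OR = 0.55; RR = 0.61

odds, tutored students = 580/3944 = 0.1471
odds, non-tutored students = 919/3439 = 0.2672
OR = 0.1471 / 0.2672 = 0.55
risk, tutored students = 580/4524 = 0.1282
risk, non-tutored students = 919/4358 = 0.2109
RR = 0.1282 / 0.2109 = 0.61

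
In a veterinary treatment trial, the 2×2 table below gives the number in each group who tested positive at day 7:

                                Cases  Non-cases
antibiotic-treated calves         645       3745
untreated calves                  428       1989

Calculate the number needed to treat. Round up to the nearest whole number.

NNT ≈ 34

risk, antibiotic-treated calves = 645/4390 = 0.146925
risk, untreated calves = 428/2417 = 0.177079
absolute risk difference = 0.030154
1 / 0.030154 = 33.163 → round up → 34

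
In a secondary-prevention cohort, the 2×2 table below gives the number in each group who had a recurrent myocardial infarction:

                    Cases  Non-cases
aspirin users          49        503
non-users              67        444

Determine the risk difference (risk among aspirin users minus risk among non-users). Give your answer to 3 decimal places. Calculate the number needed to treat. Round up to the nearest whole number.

risk, aspirin users = 49/552 = 0.0888
risk, non-users = 67/511 = 0.1311
risk difference = 0.0888 − 0.1311 = -0.042
absolute risk difference = 0.042347
1 / 0.042347 = 23.614 → round up → 24

RD = -0.042; NNT = 24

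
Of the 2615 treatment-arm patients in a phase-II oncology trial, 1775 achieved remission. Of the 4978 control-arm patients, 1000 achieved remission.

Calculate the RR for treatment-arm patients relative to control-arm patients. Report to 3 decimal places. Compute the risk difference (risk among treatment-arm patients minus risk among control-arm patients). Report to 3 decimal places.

risk, treatment-arm patients = 1775/2615 = 0.6788
risk, control-arm patients = 1000/4978 = 0.2009
RR = 0.6788 / 0.2009 = 3.379
risk difference = 0.6788 − 0.2009 = 0.478

RR = 3.379; RD = 0.478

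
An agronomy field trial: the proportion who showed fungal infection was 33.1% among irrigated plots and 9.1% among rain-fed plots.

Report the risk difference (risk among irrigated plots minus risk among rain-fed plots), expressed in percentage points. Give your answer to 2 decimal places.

RD ≈ 24.00

risk difference = 0.3310 − 0.0910 = 0.2400 → 24.00 percentage points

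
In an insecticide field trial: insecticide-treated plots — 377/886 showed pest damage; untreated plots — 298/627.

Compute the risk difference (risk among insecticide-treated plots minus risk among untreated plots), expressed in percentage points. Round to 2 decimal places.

-4.98

risk, insecticide-treated plots = 377/886 = 0.4255
risk, untreated plots = 298/627 = 0.4753
risk difference = 0.4255 − 0.4753 = -0.0498 → -4.98 percentage points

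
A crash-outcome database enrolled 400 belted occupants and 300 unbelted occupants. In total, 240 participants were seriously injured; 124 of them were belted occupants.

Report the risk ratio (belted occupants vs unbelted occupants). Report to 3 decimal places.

RR: 0.802

belted occupants without the outcome: 400 − 124 = 276
unbelted occupants with the outcome: 240 − 124 = 116
unbelted occupants without the outcome: 300 − 116 = 184
risk, belted occupants = 124/400 = 0.3100
risk, unbelted occupants = 116/300 = 0.3867
RR = 0.3100 / 0.3867 = 0.802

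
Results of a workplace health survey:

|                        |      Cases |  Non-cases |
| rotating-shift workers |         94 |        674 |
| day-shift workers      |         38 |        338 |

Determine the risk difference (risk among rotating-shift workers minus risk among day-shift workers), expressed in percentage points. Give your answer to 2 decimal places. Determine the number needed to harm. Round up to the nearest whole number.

RD = 2.13; NNH = 47

risk, rotating-shift workers = 94/768 = 0.1224
risk, day-shift workers = 38/376 = 0.1011
risk difference = 0.1224 − 0.1011 = 0.0213 → 2.13 percentage points
absolute risk difference = 0.021332
1 / 0.021332 = 46.878 → round up → 47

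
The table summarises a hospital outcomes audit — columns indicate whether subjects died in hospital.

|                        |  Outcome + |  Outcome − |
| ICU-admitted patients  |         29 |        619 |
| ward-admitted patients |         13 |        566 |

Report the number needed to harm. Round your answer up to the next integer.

risk, ICU-admitted patients = 29/648 = 0.044753
risk, ward-admitted patients = 13/579 = 0.022453
absolute risk difference = 0.022301
1 / 0.022301 = 44.841 → round up → 45

NNH ≈ 45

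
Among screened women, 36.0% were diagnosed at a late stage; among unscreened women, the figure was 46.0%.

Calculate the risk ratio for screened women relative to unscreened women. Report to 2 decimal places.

RR = 0.3600 / 0.4600 = 0.78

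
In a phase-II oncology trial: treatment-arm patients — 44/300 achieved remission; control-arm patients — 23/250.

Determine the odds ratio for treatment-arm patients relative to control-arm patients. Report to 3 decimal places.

OR = (44 × 227) / (256 × 23) = 9988/5888 ≈ 1.696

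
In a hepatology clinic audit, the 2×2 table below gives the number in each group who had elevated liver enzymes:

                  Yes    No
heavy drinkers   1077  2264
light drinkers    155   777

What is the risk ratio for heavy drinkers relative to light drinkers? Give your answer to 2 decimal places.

risk, heavy drinkers = 1077/3341 = 0.3224
risk, light drinkers = 155/932 = 0.1663
RR = 0.3224 / 0.1663 = 1.94

RR: 1.94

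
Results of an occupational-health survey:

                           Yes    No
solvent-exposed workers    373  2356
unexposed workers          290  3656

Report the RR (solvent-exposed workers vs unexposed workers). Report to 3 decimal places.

risk, solvent-exposed workers = 373/2729 = 0.1367
risk, unexposed workers = 290/3946 = 0.0735
RR = 0.1367 / 0.0735 = 1.860

RR ≈ 1.860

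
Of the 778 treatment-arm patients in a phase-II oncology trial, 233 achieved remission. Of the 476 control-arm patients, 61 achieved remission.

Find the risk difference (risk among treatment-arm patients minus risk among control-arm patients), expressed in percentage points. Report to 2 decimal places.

RD ≈ 17.13

risk, treatment-arm patients = 233/778 = 0.2995
risk, control-arm patients = 61/476 = 0.1282
risk difference = 0.2995 − 0.1282 = 0.1713 → 17.13 percentage points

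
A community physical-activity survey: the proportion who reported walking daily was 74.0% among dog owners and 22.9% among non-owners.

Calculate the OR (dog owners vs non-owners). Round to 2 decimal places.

odds, dog owners = 0.7400/0.2600 = 2.8462
odds, non-owners = 0.2290/0.7710 = 0.2970
OR = 2.8462 / 0.2970 = 9.58

OR ≈ 9.58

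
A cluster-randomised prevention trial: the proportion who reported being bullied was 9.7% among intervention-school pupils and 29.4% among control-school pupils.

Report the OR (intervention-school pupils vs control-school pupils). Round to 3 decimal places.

OR ≈ 0.258

odds, intervention-school pupils = 0.0970/0.9030 = 0.1074
odds, control-school pupils = 0.2940/0.7060 = 0.4164
OR = 0.1074 / 0.4164 = 0.258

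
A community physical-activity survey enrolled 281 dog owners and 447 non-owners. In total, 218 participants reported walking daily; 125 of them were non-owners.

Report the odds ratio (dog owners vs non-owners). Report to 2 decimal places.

OR: 1.27

dog owners with the outcome: 218 − 125 = 93
dog owners without the outcome: 281 − 93 = 188
non-owners without the outcome: 447 − 125 = 322
odds, dog owners = 93/188 = 0.4947
odds, non-owners = 125/322 = 0.3882
OR = 0.4947 / 0.3882 = 1.27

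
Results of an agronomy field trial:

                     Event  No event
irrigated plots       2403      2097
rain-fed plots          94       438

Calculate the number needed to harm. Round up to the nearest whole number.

risk, irrigated plots = 2403/4500 = 0.534000
risk, rain-fed plots = 94/532 = 0.176692
absolute risk difference = 0.357308
1 / 0.357308 = 2.799 → round up → 3

3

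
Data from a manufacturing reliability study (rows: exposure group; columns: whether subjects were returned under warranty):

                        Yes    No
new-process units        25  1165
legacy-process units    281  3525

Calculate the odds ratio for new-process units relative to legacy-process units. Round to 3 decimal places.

OR = (25 × 3525) / (1165 × 281) = 88125/327365 ≈ 0.269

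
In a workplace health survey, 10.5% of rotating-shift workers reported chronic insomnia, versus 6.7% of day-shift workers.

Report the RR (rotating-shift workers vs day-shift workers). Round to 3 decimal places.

RR = 0.1050 / 0.0670 = 1.567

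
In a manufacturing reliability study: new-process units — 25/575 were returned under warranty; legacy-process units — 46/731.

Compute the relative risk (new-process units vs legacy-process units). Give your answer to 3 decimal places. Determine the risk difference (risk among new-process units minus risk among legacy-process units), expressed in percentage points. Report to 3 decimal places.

RR = 0.691; RD = -1.945

risk, new-process units = 25/575 = 0.04348
risk, legacy-process units = 46/731 = 0.06293
RR = 0.04348 / 0.06293 = 0.691
risk difference = 0.04348 − 0.06293 = -0.01945 → -1.945 percentage points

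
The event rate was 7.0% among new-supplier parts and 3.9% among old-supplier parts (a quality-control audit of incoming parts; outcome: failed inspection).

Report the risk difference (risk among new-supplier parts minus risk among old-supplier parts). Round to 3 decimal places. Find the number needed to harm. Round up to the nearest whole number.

risk difference = 0.07000 − 0.03900 = 0.031
absolute risk difference = 0.031000
1 / 0.031000 = 32.258 → round up → 33

RD = 0.031; NNH = 33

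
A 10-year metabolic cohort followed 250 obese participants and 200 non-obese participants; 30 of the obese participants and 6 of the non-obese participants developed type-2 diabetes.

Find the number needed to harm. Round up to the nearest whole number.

NNH = 12

risk, obese participants = 30/250 = 0.120000
risk, non-obese participants = 6/200 = 0.030000
absolute risk difference = 0.090000
1 / 0.090000 = 11.111 → round up → 12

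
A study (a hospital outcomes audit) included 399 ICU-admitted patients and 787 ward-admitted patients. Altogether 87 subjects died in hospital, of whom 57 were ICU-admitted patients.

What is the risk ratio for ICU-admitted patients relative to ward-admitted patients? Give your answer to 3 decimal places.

RR = 3.748

ICU-admitted patients without the outcome: 399 − 57 = 342
ward-admitted patients with the outcome: 87 − 57 = 30
ward-admitted patients without the outcome: 787 − 30 = 757
risk, ICU-admitted patients = 57/399 = 0.14286
risk, ward-admitted patients = 30/787 = 0.03812
RR = 0.14286 / 0.03812 = 3.748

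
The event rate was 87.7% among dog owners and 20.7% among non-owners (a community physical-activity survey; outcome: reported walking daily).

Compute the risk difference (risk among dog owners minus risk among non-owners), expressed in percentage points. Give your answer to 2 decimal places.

risk difference = 0.8770 − 0.2070 = 0.6700 → 67.00 percentage points

67.00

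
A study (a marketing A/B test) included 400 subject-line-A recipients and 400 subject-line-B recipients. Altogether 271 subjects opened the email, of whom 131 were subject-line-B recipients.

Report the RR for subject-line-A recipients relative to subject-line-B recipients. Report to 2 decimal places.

subject-line-A recipients with the outcome: 271 − 131 = 140
subject-line-A recipients without the outcome: 400 − 140 = 260
subject-line-B recipients without the outcome: 400 − 131 = 269
risk, subject-line-A recipients = 140/400 = 0.3500
risk, subject-line-B recipients = 131/400 = 0.3275
RR = 0.3500 / 0.3275 = 1.07

1.07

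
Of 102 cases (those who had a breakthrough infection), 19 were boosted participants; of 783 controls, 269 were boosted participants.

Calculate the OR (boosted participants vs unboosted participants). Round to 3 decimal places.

OR = (19 × 514) / (269 × 83) = 9766/22327 ≈ 0.437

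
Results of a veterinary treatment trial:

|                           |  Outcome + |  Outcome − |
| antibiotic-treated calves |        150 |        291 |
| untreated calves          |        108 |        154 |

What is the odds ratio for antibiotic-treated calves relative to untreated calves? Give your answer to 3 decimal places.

OR = (150 × 154) / (291 × 108) = 23100/31428 ≈ 0.735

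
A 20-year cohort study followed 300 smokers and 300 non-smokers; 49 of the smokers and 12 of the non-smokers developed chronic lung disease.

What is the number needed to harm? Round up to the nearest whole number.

9

risk, smokers = 49/300 = 0.163333
risk, non-smokers = 12/300 = 0.040000
absolute risk difference = 0.123333
1 / 0.123333 = 8.108 → round up → 9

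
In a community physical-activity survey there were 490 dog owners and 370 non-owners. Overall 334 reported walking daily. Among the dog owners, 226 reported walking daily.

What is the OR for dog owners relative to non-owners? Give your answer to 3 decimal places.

OR = 2.077

dog owners without the outcome: 490 − 226 = 264
non-owners with the outcome: 334 − 226 = 108
non-owners without the outcome: 370 − 108 = 262
OR = (226 × 262) / (264 × 108) = 59212/28512 ≈ 2.077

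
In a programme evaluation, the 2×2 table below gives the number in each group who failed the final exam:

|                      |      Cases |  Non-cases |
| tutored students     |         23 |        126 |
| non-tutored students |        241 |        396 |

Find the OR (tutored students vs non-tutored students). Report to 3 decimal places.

0.300

odds, tutored students = 23/126 = 0.1825
odds, non-tutored students = 241/396 = 0.6086
OR = 0.1825 / 0.6086 = 0.300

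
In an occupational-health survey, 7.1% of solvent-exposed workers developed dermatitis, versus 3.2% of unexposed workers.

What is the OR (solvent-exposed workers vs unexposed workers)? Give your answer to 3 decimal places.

odds, solvent-exposed workers = 0.07100/0.92900 = 0.07643
odds, unexposed workers = 0.03200/0.96800 = 0.03306
OR = 0.07643 / 0.03306 = 2.312

OR = 2.312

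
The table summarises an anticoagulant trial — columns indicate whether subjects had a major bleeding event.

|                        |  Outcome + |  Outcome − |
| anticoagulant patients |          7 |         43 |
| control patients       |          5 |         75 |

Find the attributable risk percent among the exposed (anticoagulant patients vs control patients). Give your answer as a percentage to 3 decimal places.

AR% = 55.357%

risk, anticoagulant patients = 7/50 = 0.1400
risk, control patients = 5/80 = 0.0625
AR% = (0.1400 − 0.0625) / 0.1400 = 0.5536 → 55.357%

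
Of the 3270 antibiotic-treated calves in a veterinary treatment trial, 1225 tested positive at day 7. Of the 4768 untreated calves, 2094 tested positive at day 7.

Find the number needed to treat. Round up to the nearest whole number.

risk, antibiotic-treated calves = 1225/3270 = 0.374618
risk, untreated calves = 2094/4768 = 0.439178
absolute risk difference = 0.064560
1 / 0.064560 = 15.489 → round up → 16

16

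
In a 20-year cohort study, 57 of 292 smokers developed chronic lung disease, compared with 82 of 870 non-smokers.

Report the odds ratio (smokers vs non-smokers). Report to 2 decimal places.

odds, smokers = 57/235 = 0.2426
odds, non-smokers = 82/788 = 0.1041
OR = 0.2426 / 0.1041 = 2.33

OR = 2.33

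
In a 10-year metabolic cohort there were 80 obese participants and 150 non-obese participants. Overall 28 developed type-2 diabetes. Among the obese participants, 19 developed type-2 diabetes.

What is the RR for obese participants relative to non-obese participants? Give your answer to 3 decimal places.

3.958

obese participants without the outcome: 80 − 19 = 61
non-obese participants with the outcome: 28 − 19 = 9
non-obese participants without the outcome: 150 − 9 = 141
risk, obese participants = 19/80 = 0.2375
risk, non-obese participants = 9/150 = 0.0600
RR = 0.2375 / 0.0600 = 3.958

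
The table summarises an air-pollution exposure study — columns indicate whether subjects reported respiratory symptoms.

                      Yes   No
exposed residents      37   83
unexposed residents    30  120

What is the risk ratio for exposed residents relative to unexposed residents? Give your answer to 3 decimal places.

risk, exposed residents = 37/120 = 0.3083
risk, unexposed residents = 30/150 = 0.2000
RR = 0.3083 / 0.2000 = 1.542

1.542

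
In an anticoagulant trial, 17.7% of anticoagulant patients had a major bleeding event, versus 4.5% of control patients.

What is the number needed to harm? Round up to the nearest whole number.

8

absolute risk difference = 0.132000
1 / 0.132000 = 7.576 → round up → 8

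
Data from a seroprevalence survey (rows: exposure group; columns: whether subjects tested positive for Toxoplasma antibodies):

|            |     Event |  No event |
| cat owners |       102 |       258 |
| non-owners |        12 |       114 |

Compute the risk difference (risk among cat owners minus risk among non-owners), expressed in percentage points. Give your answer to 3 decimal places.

RD ≈ 18.810

risk, cat owners = 102/360 = 0.2833
risk, non-owners = 12/126 = 0.0952
risk difference = 0.2833 − 0.0952 = 0.1881 → 18.810 percentage points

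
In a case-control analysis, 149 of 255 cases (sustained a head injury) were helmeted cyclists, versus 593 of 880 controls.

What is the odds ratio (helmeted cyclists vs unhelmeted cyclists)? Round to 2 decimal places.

odds, helmeted cyclists = 149/593 = 0.2513
odds, unhelmeted cyclists = 106/287 = 0.3693
OR = 0.2513 / 0.3693 = 0.68

OR ≈ 0.68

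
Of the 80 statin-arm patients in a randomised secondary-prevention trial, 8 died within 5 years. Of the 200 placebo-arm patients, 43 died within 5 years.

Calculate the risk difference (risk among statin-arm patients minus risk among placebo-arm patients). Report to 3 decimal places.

-0.115

risk, statin-arm patients = 8/80 = 0.1000
risk, placebo-arm patients = 43/200 = 0.2150
risk difference = 0.1000 − 0.2150 = -0.115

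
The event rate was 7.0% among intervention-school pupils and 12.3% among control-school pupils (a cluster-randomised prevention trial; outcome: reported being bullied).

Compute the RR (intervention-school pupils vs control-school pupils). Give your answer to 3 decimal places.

RR = 0.0700 / 0.1230 = 0.569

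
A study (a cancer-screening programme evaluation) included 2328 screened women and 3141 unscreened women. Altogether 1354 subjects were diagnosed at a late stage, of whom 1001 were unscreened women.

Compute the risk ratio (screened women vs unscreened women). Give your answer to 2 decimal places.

RR: 0.48

screened women with the outcome: 1354 − 1001 = 353
screened women without the outcome: 2328 − 353 = 1975
unscreened women without the outcome: 3141 − 1001 = 2140
risk, screened women = 353/2328 = 0.1516
risk, unscreened women = 1001/3141 = 0.3187
RR = 0.1516 / 0.3187 = 0.48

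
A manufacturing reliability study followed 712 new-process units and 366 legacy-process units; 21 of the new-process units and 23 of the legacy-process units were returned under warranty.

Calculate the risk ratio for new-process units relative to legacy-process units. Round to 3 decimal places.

0.469

risk, new-process units = 21/712 = 0.02949
risk, legacy-process units = 23/366 = 0.06284
RR = 0.02949 / 0.06284 = 0.469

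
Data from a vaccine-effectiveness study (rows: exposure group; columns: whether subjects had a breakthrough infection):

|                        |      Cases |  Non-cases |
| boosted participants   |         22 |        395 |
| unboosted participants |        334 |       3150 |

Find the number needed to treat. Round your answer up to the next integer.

risk, boosted participants = 22/417 = 0.052758
risk, unboosted participants = 334/3484 = 0.095867
absolute risk difference = 0.043109
1 / 0.043109 = 23.197 → round up → 24

24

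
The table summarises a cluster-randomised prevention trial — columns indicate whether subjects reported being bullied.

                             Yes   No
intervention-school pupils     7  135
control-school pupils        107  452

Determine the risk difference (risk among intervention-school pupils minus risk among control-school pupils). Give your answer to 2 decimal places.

risk, intervention-school pupils = 7/142 = 0.04930
risk, control-school pupils = 107/559 = 0.19141
risk difference = 0.04930 − 0.19141 = -0.14

RD = -0.14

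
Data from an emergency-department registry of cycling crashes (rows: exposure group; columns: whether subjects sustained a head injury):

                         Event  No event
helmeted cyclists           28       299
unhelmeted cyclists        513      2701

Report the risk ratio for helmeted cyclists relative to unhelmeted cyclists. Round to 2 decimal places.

0.54

risk, helmeted cyclists = 28/327 = 0.0856
risk, unhelmeted cyclists = 513/3214 = 0.1596
RR = 0.0856 / 0.1596 = 0.54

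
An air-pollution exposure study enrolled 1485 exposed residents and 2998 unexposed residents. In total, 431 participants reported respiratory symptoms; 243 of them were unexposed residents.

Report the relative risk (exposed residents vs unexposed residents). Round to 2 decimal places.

1.56

exposed residents with the outcome: 431 − 243 = 188
exposed residents without the outcome: 1485 − 188 = 1297
unexposed residents without the outcome: 2998 − 243 = 2755
risk, exposed residents = 188/1485 = 0.1266
risk, unexposed residents = 243/2998 = 0.0811
RR = 0.1266 / 0.0811 = 1.56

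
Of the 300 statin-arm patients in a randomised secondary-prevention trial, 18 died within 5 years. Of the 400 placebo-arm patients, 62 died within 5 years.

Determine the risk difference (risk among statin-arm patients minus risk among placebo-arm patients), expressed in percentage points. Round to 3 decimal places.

risk, statin-arm patients = 18/300 = 0.0600
risk, placebo-arm patients = 62/400 = 0.1550
risk difference = 0.0600 − 0.1550 = -0.0950 → -9.500 percentage points

-9.500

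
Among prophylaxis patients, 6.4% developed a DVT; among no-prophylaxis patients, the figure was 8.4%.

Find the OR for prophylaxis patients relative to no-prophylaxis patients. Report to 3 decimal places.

odds, prophylaxis patients = 0.0640/0.9360 = 0.0684
odds, no-prophylaxis patients = 0.0840/0.9160 = 0.0917
OR = 0.0684 / 0.0917 = 0.746

0.746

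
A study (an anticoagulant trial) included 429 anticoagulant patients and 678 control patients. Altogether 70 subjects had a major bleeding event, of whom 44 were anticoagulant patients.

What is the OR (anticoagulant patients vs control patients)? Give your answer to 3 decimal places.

anticoagulant patients without the outcome: 429 − 44 = 385
control patients with the outcome: 70 − 44 = 26
control patients without the outcome: 678 − 26 = 652
odds, anticoagulant patients = 44/385 = 0.11429
odds, control patients = 26/652 = 0.03988
OR = 0.11429 / 0.03988 = 2.866

OR ≈ 2.866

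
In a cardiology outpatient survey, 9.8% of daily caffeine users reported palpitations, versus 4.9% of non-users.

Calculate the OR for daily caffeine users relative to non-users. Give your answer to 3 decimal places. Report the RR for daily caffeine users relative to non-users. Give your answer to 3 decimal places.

odds, daily caffeine users = 0.09800/0.90200 = 0.10865
odds, non-users = 0.04900/0.95100 = 0.05152
OR = 0.10865 / 0.05152 = 2.109
RR = 0.09800 / 0.04900 = 2.000

OR = 2.109; RR = 2.000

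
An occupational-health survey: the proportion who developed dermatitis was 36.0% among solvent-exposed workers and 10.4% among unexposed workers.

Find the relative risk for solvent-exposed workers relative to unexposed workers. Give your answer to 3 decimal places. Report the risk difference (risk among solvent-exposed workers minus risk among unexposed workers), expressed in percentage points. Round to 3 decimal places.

RR = 0.3600 / 0.1040 = 3.462
risk difference = 0.3600 − 0.1040 = 0.2560 → 25.600 percentage points

RR = 3.462; RD = 25.600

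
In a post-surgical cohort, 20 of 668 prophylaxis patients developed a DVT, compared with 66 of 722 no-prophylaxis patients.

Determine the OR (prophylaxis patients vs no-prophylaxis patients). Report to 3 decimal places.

odds, prophylaxis patients = 20/648 = 0.03086
odds, no-prophylaxis patients = 66/656 = 0.10061
OR = 0.03086 / 0.10061 = 0.307

OR = 0.307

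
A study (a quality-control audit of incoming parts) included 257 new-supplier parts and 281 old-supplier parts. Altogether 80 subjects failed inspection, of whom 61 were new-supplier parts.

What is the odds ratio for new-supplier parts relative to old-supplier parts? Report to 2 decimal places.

new-supplier parts without the outcome: 257 − 61 = 196
old-supplier parts with the outcome: 80 − 61 = 19
old-supplier parts without the outcome: 281 − 19 = 262
odds, new-supplier parts = 61/196 = 0.3112
odds, old-supplier parts = 19/262 = 0.0725
OR = 0.3112 / 0.0725 = 4.29

4.29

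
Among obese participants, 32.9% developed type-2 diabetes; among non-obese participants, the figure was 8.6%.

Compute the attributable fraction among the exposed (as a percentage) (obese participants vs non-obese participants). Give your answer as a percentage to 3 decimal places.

AR% = (0.3290 − 0.0860) / 0.3290 = 0.7386 → 73.860%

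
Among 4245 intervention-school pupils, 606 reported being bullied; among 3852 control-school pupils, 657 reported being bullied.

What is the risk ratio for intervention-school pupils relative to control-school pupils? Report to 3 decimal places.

RR ≈ 0.837

risk, intervention-school pupils = 606/4245 = 0.1428
risk, control-school pupils = 657/3852 = 0.1706
RR = 0.1428 / 0.1706 = 0.837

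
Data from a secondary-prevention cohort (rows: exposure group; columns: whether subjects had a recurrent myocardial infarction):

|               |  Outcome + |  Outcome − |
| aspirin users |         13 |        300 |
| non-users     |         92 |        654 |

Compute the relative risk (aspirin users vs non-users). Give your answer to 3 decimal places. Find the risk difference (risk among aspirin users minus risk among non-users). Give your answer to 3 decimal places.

risk, aspirin users = 13/313 = 0.04153
risk, non-users = 92/746 = 0.12332
RR = 0.04153 / 0.12332 = 0.337
risk difference = 0.04153 − 0.12332 = -0.082

RR = 0.337; RD = -0.082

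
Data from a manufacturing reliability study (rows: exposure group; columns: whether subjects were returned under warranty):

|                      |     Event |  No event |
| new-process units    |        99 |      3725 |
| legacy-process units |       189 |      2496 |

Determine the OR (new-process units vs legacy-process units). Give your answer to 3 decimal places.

OR = (99 × 2496) / (3725 × 189) = 247104/704025 ≈ 0.351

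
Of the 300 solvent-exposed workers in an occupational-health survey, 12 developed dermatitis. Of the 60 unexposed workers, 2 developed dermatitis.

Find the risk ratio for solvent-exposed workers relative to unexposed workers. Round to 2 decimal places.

1.20

risk, solvent-exposed workers = 12/300 = 0.04000
risk, unexposed workers = 2/60 = 0.03333
RR = 0.04000 / 0.03333 = 1.20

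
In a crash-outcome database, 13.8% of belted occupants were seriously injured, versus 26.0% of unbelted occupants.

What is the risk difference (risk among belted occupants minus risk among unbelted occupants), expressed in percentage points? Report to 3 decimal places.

-12.200

risk difference = 0.1380 − 0.2600 = -0.1220 → -12.200 percentage points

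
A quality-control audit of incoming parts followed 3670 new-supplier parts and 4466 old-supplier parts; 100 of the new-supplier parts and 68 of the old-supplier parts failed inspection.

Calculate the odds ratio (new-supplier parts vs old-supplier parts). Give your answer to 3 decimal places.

OR = (100 × 4398) / (3570 × 68) = 439800/242760 ≈ 1.812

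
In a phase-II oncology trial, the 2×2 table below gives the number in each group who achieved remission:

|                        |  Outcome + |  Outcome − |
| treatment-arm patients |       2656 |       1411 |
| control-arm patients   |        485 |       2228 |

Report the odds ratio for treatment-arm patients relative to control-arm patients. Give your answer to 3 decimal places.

OR ≈ 8.647

odds, treatment-arm patients = 2656/1411 = 1.8824
odds, control-arm patients = 485/2228 = 0.2177
OR = 1.8824 / 0.2177 = 8.647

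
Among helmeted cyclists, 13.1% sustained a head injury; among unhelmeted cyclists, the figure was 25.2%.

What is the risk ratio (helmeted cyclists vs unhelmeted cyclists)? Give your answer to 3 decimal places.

RR = 0.1310 / 0.2520 = 0.520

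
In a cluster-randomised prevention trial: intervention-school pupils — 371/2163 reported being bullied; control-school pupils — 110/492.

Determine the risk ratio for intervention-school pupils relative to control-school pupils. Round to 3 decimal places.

risk, intervention-school pupils = 371/2163 = 0.1715
risk, control-school pupils = 110/492 = 0.2236
RR = 0.1715 / 0.2236 = 0.767

RR ≈ 0.767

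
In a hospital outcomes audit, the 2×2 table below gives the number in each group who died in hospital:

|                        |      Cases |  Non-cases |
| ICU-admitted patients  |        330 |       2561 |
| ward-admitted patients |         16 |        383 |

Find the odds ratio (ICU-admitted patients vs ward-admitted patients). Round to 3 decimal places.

OR = (330 × 383) / (2561 × 16) = 126390/40976 ≈ 3.084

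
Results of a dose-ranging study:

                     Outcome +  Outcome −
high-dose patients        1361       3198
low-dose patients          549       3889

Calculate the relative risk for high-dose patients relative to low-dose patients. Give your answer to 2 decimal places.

2.41

risk, high-dose patients = 1361/4559 = 0.2985
risk, low-dose patients = 549/4438 = 0.1237
RR = 0.2985 / 0.1237 = 2.41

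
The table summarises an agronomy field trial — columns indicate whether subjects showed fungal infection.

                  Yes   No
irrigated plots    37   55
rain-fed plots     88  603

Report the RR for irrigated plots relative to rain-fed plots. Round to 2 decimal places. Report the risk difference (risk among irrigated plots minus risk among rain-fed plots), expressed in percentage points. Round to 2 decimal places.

RR = 3.16; RD = 27.48

risk, irrigated plots = 37/92 = 0.4022
risk, rain-fed plots = 88/691 = 0.1274
RR = 0.4022 / 0.1274 = 3.16
risk difference = 0.4022 − 0.1274 = 0.2748 → 27.48 percentage points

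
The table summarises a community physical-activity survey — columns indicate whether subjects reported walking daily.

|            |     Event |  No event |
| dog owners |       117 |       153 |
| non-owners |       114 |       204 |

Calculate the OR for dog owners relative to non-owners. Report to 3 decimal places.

odds, dog owners = 117/153 = 0.7647
odds, non-owners = 114/204 = 0.5588
OR = 0.7647 / 0.5588 = 1.368

OR: 1.368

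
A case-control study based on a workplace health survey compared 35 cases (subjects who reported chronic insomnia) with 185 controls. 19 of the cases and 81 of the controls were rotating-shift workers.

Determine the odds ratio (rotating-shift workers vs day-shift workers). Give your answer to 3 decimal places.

OR = (19 × 104) / (81 × 16) = 1976/1296 ≈ 1.525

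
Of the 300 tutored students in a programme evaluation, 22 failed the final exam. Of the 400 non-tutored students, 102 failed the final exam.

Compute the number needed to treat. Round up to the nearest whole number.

NNT: 6

risk, tutored students = 22/300 = 0.073333
risk, non-tutored students = 102/400 = 0.255000
absolute risk difference = 0.181667
1 / 0.181667 = 5.505 → round up → 6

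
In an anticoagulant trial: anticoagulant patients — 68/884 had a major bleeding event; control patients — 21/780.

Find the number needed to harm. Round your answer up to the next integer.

20

risk, anticoagulant patients = 68/884 = 0.076923
risk, control patients = 21/780 = 0.026923
absolute risk difference = 0.050000
1 / 0.050000 = 20.000 → round up → 20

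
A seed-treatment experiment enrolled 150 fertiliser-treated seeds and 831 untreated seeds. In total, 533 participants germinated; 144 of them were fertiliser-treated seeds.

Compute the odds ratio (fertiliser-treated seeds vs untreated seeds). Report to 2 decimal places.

OR = 27.27

fertiliser-treated seeds without the outcome: 150 − 144 = 6
untreated seeds with the outcome: 533 − 144 = 389
untreated seeds without the outcome: 831 − 389 = 442
odds, fertiliser-treated seeds = 144/6 = 24.0000
odds, untreated seeds = 389/442 = 0.8801
OR = 24.0000 / 0.8801 = 27.27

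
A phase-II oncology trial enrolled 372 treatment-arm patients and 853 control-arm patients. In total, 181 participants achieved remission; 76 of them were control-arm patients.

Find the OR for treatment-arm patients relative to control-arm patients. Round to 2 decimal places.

4.02

treatment-arm patients with the outcome: 181 − 76 = 105
treatment-arm patients without the outcome: 372 − 105 = 267
control-arm patients without the outcome: 853 − 76 = 777
odds, treatment-arm patients = 105/267 = 0.3933
odds, control-arm patients = 76/777 = 0.0978
OR = 0.3933 / 0.0978 = 4.02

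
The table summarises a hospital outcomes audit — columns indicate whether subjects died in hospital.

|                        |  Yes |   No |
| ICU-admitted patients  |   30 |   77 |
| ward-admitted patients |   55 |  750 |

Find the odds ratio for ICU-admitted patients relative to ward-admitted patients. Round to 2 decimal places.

OR = (30 × 750) / (77 × 55) = 22500/4235 ≈ 5.31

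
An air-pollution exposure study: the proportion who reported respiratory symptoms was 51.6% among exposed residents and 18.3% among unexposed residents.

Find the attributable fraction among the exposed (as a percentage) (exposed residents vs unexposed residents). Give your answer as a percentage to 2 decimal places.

AR% = (0.5160 − 0.1830) / 0.5160 = 0.6453 → 64.53%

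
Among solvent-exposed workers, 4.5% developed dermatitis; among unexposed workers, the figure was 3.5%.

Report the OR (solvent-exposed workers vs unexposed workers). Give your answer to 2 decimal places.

OR ≈ 1.30

odds, solvent-exposed workers = 0.04500/0.95500 = 0.04712
odds, unexposed workers = 0.03500/0.96500 = 0.03627
OR = 0.04712 / 0.03627 = 1.30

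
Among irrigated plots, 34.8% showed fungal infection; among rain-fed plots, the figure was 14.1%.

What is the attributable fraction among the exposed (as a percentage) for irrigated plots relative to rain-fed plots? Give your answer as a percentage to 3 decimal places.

AR% = (0.3480 − 0.1410) / 0.3480 = 0.5948 → 59.483%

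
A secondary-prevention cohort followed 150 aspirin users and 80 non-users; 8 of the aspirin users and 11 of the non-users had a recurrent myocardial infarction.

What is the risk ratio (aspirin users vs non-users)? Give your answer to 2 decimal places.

risk, aspirin users = 8/150 = 0.0533
risk, non-users = 11/80 = 0.1375
RR = 0.0533 / 0.1375 = 0.39

RR: 0.39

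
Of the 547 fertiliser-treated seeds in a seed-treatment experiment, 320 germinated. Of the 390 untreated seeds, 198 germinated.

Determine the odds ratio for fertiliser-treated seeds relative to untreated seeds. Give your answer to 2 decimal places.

odds, fertiliser-treated seeds = 320/227 = 1.4097
odds, untreated seeds = 198/192 = 1.0312
OR = 1.4097 / 1.0312 = 1.37

OR: 1.37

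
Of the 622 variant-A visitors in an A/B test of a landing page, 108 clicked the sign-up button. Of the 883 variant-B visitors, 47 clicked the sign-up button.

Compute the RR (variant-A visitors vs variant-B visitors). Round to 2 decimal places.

RR = 3.26

risk, variant-A visitors = 108/622 = 0.1736
risk, variant-B visitors = 47/883 = 0.0532
RR = 0.1736 / 0.0532 = 3.26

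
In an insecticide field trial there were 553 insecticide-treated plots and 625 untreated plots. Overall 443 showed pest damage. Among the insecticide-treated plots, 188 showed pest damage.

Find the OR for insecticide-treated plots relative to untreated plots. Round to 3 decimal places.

OR: 0.747

insecticide-treated plots without the outcome: 553 − 188 = 365
untreated plots with the outcome: 443 − 188 = 255
untreated plots without the outcome: 625 − 255 = 370
odds, insecticide-treated plots = 188/365 = 0.5151
odds, untreated plots = 255/370 = 0.6892
OR = 0.5151 / 0.6892 = 0.747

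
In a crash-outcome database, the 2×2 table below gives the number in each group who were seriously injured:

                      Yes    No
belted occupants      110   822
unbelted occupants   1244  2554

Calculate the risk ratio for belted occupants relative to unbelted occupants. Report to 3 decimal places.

risk, belted occupants = 110/932 = 0.1180
risk, unbelted occupants = 1244/3798 = 0.3275
RR = 0.1180 / 0.3275 = 0.360

0.360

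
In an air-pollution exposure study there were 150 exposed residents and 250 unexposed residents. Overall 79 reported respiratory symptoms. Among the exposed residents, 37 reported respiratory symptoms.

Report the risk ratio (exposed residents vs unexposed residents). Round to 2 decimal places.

1.47

exposed residents without the outcome: 150 − 37 = 113
unexposed residents with the outcome: 79 − 37 = 42
unexposed residents without the outcome: 250 − 42 = 208
risk, exposed residents = 37/150 = 0.2467
risk, unexposed residents = 42/250 = 0.1680
RR = 0.2467 / 0.1680 = 1.47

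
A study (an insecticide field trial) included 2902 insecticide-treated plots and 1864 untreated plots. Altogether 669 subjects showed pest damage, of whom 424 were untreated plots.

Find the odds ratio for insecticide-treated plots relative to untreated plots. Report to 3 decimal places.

insecticide-treated plots with the outcome: 669 − 424 = 245
insecticide-treated plots without the outcome: 2902 − 245 = 2657
untreated plots without the outcome: 1864 − 424 = 1440
OR = (245 × 1440) / (2657 × 424) = 352800/1126568 ≈ 0.313

0.313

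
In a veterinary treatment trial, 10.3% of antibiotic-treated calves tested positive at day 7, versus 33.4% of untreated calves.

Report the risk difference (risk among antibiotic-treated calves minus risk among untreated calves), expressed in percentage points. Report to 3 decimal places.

risk difference = 0.1030 − 0.3340 = -0.2310 → -23.100 percentage points

RD ≈ -23.100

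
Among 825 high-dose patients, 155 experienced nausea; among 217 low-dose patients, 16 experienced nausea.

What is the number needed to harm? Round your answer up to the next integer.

risk, high-dose patients = 155/825 = 0.187879
risk, low-dose patients = 16/217 = 0.073733
absolute risk difference = 0.114146
1 / 0.114146 = 8.761 → round up → 9

NNH: 9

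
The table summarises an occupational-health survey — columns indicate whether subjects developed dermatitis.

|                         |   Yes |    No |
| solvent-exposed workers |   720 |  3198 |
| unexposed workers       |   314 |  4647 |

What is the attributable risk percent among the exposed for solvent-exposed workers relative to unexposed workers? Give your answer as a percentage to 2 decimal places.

risk, solvent-exposed workers = 720/3918 = 0.1838
risk, unexposed workers = 314/4961 = 0.0633
AR% = (0.1838 − 0.0633) / 0.1838 = 0.6556 → 65.56%

AR%: 65.56%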